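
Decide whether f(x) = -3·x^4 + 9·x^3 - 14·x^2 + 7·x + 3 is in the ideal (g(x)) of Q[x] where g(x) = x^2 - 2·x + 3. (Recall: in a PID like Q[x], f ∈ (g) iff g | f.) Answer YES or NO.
In Q[x] the ideal (g) consists of all multiples of g, so f ∈ (g) iff g | f, i.e. iff the remainder of f on division by g is 0. Divide f by g (g is monic, so eliminate the leading term of the running remainder at each step):
  leading term -3·x^4: subtract (-3·x^2)·g(x) = -3·x^4 + 6·x^3 - 9·x^2, leaving 3·x^3 - 5·x^2 + 7·x + 3
  leading term 3·x^3: subtract (3·x)·g(x) = 3·x^3 - 6·x^2 + 9·x, leaving x^2 - 2·x + 3
  leading term x^2: subtract (1)·g(x) = x^2 - 2·x + 3, leaving 0
The remainder is 0, so f(x) = g(x) · h(x) with h(x) = -3·x^2 + 3·x + 1. Hence g | f, i.e. f ∈ (g).

Final answer: YES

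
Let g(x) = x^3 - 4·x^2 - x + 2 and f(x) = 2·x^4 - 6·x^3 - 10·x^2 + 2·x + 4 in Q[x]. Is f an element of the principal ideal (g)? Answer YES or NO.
YES

In Q[x] the ideal (g) consists of all multiples of g, so f ∈ (g) iff g | f, i.e. iff the remainder of f on division by g is 0. Divide f by g (g is monic, so eliminate the leading term of the running remainder at each step):
  leading term 2·x^4: subtract (2·x)·g(x) = 2·x^4 - 8·x^3 - 2·x^2 + 4·x, leaving 2·x^3 - 8·x^2 - 2·x + 4
  leading term 2·x^3: subtract (2)·g(x) = 2·x^3 - 8·x^2 - 2·x + 4, leaving 0
The remainder is 0, so f(x) = g(x) · h(x) with h(x) = 2·x + 2. Hence g | f, i.e. f ∈ (g).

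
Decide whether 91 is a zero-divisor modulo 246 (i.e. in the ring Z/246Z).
gcd(91, 246) = 1, so 91 is a unit in Z/246Z (it has a multiplicative inverse). A unit cannot be a zero-divisor: if 91·b ≡ 0 then multiplying both sides by 91^(−1) gives b ≡ 0. So 91 is not a zero-divisor.

Final answer: NO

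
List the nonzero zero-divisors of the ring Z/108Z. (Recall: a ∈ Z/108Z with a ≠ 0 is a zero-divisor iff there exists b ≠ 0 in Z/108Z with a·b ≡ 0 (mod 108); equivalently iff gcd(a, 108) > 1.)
An element a ∈ Z/108Z (with a ≠ 0) is a zero-divisor iff gcd(a, 108) > 1 (because a is a unit precisely when gcd(a, n) = 1, and in Z/nZ every nonzero, non-unit element is a zero-divisor). Scan a = 1, ..., 107 and keep those with gcd(a, 108) > 1:
  gcd(2, 108) = 2, gcd(3, 108) = 3, gcd(4, 108) = 4, gcd(6, 108) = 6, gcd(8, 108) = 4, gcd(9, 108) = 9, gcd(10, 108) = 2, gcd(12, 108) = 12, gcd(14, 108) = 2, gcd(15, 108) = 3, gcd(16, 108) = 4, gcd(18, 108) = 18, gcd(20, 108) = 4, gcd(21, 108) = 3, gcd(22, 108) = 2, gcd(24, 108) = 12, gcd(26, 108) = 2, gcd(27, 108) = 27, gcd(28, 108) = 4, gcd(30, 108) = 6, gcd(32, 108) = 4, gcd(33, 108) = 3, gcd(34, 108) = 2, gcd(36, 108) = 36, gcd(38, 108) = 2, gcd(39, 108) = 3, gcd(40, 108) = 4, gcd(42, 108) = 6, gcd(44, 108) = 4, gcd(45, 108) = 9, gcd(46, 108) = 2, gcd(48, 108) = 12, gcd(50, 108) = 2, gcd(51, 108) = 3, gcd(52, 108) = 4, gcd(54, 108) = 54, gcd(56, 108) = 4, gcd(57, 108) = 3, gcd(58, 108) = 2, gcd(60, 108) = 12, gcd(62, 108) = 2, gcd(63, 108) = 9, gcd(64, 108) = 4, gcd(66, 108) = 6, gcd(68, 108) = 4, gcd(69, 108) = 3, gcd(70, 108) = 2, gcd(72, 108) = 36, gcd(74, 108) = 2, gcd(75, 108) = 3, gcd(76, 108) = 4, gcd(78, 108) = 6, gcd(80, 108) = 4, gcd(81, 108) = 27, gcd(82, 108) = 2, gcd(84, 108) = 12, gcd(86, 108) = 2, gcd(87, 108) = 3, gcd(88, 108) = 4, gcd(90, 108) = 18, gcd(92, 108) = 4, gcd(93, 108) = 3, gcd(94, 108) = 2, gcd(96, 108) = 12, gcd(98, 108) = 2, gcd(99, 108) = 9, gcd(100, 108) = 4, gcd(102, 108) = 6, gcd(104, 108) = 4, gcd(105, 108) = 3, gcd(106, 108) = 2.
All other a ∈ {1, ..., 107} have gcd(a, 108) = 1 and are units. So the nonzero zero-divisors are exactly the 71 values of a appearing in this scan.

Final answer: nonzero zero-divisors of Z/108Z = {2, 3, 4, 6, 8, 9, 10, 12, 14, 15, 16, 18, 20, 21, 22, 24, 26, 27, 28, 30, 32, 33, 34, 36, 38, 39, 40, 42, 44, 45, 46, 48, 50, 51, 52, 54, 56, 57, 58, 60, 62, 63, 64, 66, 68, 69, 70, 72, 74, 75, 76, 78, 80, 81, 82, 84, 86, 87, 88, 90, 92, 93, 94, 96, 98, 99, 100, 102, 104, 105, 106}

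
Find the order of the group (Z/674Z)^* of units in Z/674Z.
|(Z/674Z)^*| = 336

(Z/674Z)^* consists of the classes a with gcd(a, 674) = 1, so its order is φ(674). φ is multiplicative, with φ(p^e) = p^e − p^(e−1). Factorise 674 = 2 · 337. Then
  φ(674) = (2 − 1) · (337 − 1) = 1 · 336 = 336.
Thus |(Z/674Z)^*| = 336.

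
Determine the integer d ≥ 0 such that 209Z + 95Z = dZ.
(209, 95) = (19); d = 19

In the PID Z, (a, b) is generated by gcd(a, b). Compute gcd(209, 95) with the extended Euclidean algorithm, tracking rows (r, s, t) with s·209 + t·95 = r:
  row A: (209, 1, 0)   [1·209 + 0·95 = 209]
  row B: (95, 0, 1)   [0·209 + 1·95 = 95]
  209 = 2·95 + 19   → row C = row A − 2·row B = (19, 1, −2)   [check: 1·209 − 2·95 = 19]
  95 = 5·19 + 0   → remainder 0, stop. gcd = 19 (last nonzero row C).
So gcd(209, 95) = 19, with Bézout identity 1·209 − 2·95 = 19. Containment (⊇): the Bézout identity exhibits 19 as an element of (209, 95), giving (19) ⊆ (209, 95). Containment (⊆): since 19 | 209 and 19 | 95 (209 = 19·11, 95 = 19·5), every Z-linear combination of 209 and 95 is divisible by 19, so (209, 95) ⊆ (19). Therefore (209, 95) = (19), d = 19.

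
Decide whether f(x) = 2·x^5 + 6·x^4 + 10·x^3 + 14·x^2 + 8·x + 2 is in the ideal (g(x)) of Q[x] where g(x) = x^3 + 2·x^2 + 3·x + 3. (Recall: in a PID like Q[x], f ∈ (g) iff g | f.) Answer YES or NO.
In Q[x] the ideal (g) consists of all multiples of g, so f ∈ (g) iff g | f, i.e. iff the remainder of f on division by g is 0. Divide f by g (g is monic, so eliminate the leading term of the running remainder at each step):
  leading term 2·x^5: subtract (2·x^2)·g(x) = 2·x^5 + 4·x^4 + 6·x^3 + 6·x^2, leaving 2·x^4 + 4·x^3 + 8·x^2 + 8·x + 2
  leading term 2·x^4: subtract (2·x)·g(x) = 2·x^4 + 4·x^3 + 6·x^2 + 6·x, leaving 2·x^2 + 2·x + 2
The remainder r(x) = 2·x^2 + 2·x + 2 ≠ 0 (and deg r < deg g), so g ∤ f, i.e. f ∉ (g).

Final answer: NO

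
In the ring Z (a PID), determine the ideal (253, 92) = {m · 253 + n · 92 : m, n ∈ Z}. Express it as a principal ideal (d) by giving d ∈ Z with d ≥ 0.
In the PID Z, (a, b) is generated by gcd(a, b). Compute gcd(253, 92) with the extended Euclidean algorithm, tracking rows (r, s, t) with s·253 + t·92 = r:
  row A: (253, 1, 0)   [1·253 + 0·92 = 253]
  row B: (92, 0, 1)   [0·253 + 1·92 = 92]
  253 = 2·92 + 69   → row C = row A − 2·row B = (69, 1, −2)   [check: 1·253 − 2·92 = 69]
  92 = 1·69 + 23   → row D = row B − 1·row C = (23, −1, 3)   [check: −1·253 + 3·92 = 23]
  69 = 3·23 + 0   → remainder 0, stop. gcd = 23 (last nonzero row D).
So gcd(253, 92) = 23, with Bézout identity −1·253 + 3·92 = 23. Containment (⊇): the Bézout identity exhibits 23 as an element of (253, 92), giving (23) ⊆ (253, 92). Containment (⊆): since 23 | 253 and 23 | 92 (253 = 23·11, 92 = 23·4), every Z-linear combination of 253 and 92 is divisible by 23, so (253, 92) ⊆ (23). Therefore (253, 92) = (23), d = 23.

Final answer: (253, 92) = (23); d = 23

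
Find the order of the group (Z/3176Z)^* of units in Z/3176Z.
|(Z/3176Z)^*| = 1584

(Z/3176Z)^* consists of the classes a with gcd(a, 3176) = 1, so its order is φ(3176). φ is multiplicative, with φ(p^e) = p^e − p^(e−1). Factorise 3176 = 2^3 · 397. Then
  φ(3176) = (2^3 − 2^2) · (397 − 1) = 4 · 396 = 1584.
Thus |(Z/3176Z)^*| = 1584.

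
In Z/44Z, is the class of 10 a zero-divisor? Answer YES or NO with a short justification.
YES

gcd(10, 44) = 2 > 1, so 10 is not a unit in Z/44Z. In Z/nZ every nonzero non-unit is a zero-divisor: explicitly, take b = 44/gcd = 22 ≠ 0 (mod 44); then 10·22 = 220 = 5·44, i.e. 10·22 ≡ 0 (mod 44). So 10 is a zero-divisor.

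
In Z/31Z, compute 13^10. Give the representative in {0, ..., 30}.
Use repeated squaring. Binary(10) = 1010. Walk through the bits of the exponent 10 left-to-right: at each bit after the leading one, square the running value, then multiply by 13 if the bit is 1 (always reducing mod 31):
  bit 1 = 1 (leading): start with 13.
  bit 2 = 0: square 13^2 = 169 ≡ 14 (mod 31).
  bit 3 = 1: square 14^2 = 196 ≡ 10; bit is 1, so multiply 10·13 = 130 ≡ 6 (mod 31).
  bit 4 = 0: square 6^2 = 36 ≡ 5 (mod 31).
Final value: 13^10 ≡ 5 (mod 31).

Final answer: 5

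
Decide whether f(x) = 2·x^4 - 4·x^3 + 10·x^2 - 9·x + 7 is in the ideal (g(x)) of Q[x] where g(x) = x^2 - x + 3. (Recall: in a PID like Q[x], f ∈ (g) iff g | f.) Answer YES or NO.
In Q[x] the ideal (g) consists of all multiples of g, so f ∈ (g) iff g | f, i.e. iff the remainder of f on division by g is 0. Divide f by g (g is monic, so eliminate the leading term of the running remainder at each step):
  leading term 2·x^4: subtract (2·x^2)·g(x) = 2·x^4 - 2·x^3 + 6·x^2, leaving -2·x^3 + 4·x^2 - 9·x + 7
  leading term -2·x^3: subtract (-2·x)·g(x) = -2·x^3 + 2·x^2 - 6·x, leaving 2·x^2 - 3·x + 7
  leading term 2·x^2: subtract (2)·g(x) = 2·x^2 - 2·x + 6, leaving 1 - x
The remainder r(x) = 1 - x ≠ 0 (and deg r < deg g), so g ∤ f, i.e. f ∉ (g).

Final answer: NO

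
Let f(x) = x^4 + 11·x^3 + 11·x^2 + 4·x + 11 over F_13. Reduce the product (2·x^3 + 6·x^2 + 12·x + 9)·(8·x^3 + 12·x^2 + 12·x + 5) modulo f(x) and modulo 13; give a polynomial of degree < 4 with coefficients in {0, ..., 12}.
Multiply as integer polynomials: a · b = 16·x^6 + 72·x^5 + 192·x^4 + 298·x^3 + 282·x^2 + 168·x + 45. Reducing coefficients mod 13: a · b ≡ 3·x^6 + 7·x^5 + 10·x^4 + 12·x^3 + 9·x^2 + 12·x + 6. Now divide by f(x) = x^4 + 11·x^3 + 11·x^2 + 4·x + 11 in F_13[x], eliminating the leading term at each step:
  leading term 3·x^6: subtract (3·x^2)·f(x) = 3·x^6 + 7·x^5 + 7·x^4 + 12·x^3 + 7·x^2, leaving 3·x^4 + 2·x^2 + 12·x + 6 (coefficients mod 13)
  leading term 3·x^4: subtract (3)·f(x) = 3·x^4 + 7·x^3 + 7·x^2 + 12·x + 7, leaving 6·x^3 + 8·x^2 + 12 (coefficients mod 13)
The degree is now < 4, so this is the remainder. Hence a · b ≡ 6·x^3 + 8·x^2 + 12 in F_13[x]/(f).

Final answer: a · b ≡ 6·x^3 + 8·x^2 + 12 (mod f(x))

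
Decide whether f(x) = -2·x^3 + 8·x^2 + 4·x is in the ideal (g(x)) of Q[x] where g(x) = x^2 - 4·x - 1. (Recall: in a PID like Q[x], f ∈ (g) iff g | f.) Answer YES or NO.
NO

In Q[x] the ideal (g) consists of all multiples of g, so f ∈ (g) iff g | f, i.e. iff the remainder of f on division by g is 0. Divide f by g (g is monic, so eliminate the leading term of the running remainder at each step):
  leading term -2·x^3: subtract (-2·x)·g(x) = -2·x^3 + 8·x^2 + 2·x, leaving 2·x
The remainder r(x) = 2·x ≠ 0 (and deg r < deg g), so g ∤ f, i.e. f ∉ (g).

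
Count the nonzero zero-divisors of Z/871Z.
In Z/871Z each nonzero element is either a unit (gcd with 871 is 1) or a zero-divisor (gcd > 1). The number of units is φ(871): factorise 871 = 13 · 67, so φ(871) = (13 − 1) · (67 − 1) = 12 · 66 = 792. The nonzero elements number 871 − 1 = 870. Hence the nonzero zero-divisors number 870 − 792 = 78.

Final answer: Z/871Z has 78 nonzero zero-divisors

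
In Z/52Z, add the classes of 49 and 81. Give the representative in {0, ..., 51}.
26

Reduce the summands first: 81 ≡ 29 (mod 52), so 49 + 81 ≡ 49 + 29 (mod 52). 49 + 29 = 78; 78 = 1·52 + 26, so (49 + 81) mod 52 = 26.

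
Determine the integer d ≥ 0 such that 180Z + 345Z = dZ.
In the PID Z, (a, b) is generated by gcd(a, b). Compute gcd(345, 180) with the extended Euclidean algorithm, tracking rows (r, s, t) with s·345 + t·180 = r:
  row A: (345, 1, 0)   [1·345 + 0·180 = 345]
  row B: (180, 0, 1)   [0·345 + 1·180 = 180]
  345 = 1·180 + 165   → row C = row A − 1·row B = (165, 1, −1)   [check: 1·345 − 1·180 = 165]
  180 = 1·165 + 15   → row D = row B − 1·row C = (15, −1, 2)   [check: −1·345 + 2·180 = 15]
  165 = 11·15 + 0   → remainder 0, stop. gcd = 15 (last nonzero row D).
So gcd(180, 345) = 15, with Bézout identity −1·345 + 2·180 = 15. Containment (⊇): the Bézout identity exhibits 15 as an element of (180, 345), giving (15) ⊆ (180, 345). Containment (⊆): since 15 | 180 and 15 | 345 (180 = 15·12, 345 = 15·23), every Z-linear combination of 180 and 345 is divisible by 15, so (180, 345) ⊆ (15). Therefore (180, 345) = (15), d = 15.

Final answer: (180, 345) = (15); d = 15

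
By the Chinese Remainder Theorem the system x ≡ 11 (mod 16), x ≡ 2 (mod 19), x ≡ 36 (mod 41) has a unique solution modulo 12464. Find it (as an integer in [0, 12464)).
x ≡ 9179 (mod 12464); the representative in [0, 12464) is 9179

The moduli 16, 19, 41 are pairwise coprime, so by the CRT there is a unique solution mod 16·19·41 = 12464.
Solve by successive substitution. Start with x ≡ 11 (mod 16).
  Combine with x ≡ 2 (mod 19): write x = 11 + 16·t and require 11 + 16·t ≡ 2 (mod 19), i.e. 16·t ≡ 2 − 11 ≡ 10 (mod 19). Since 16^(−1) ≡ 6 (mod 19), t ≡ 6·10 ≡ 3 (mod 19). So x ≡ 11 + 16·3 = 59 (mod 304).
  Combine with x ≡ 36 (mod 41): write x = 59 + 304·t and require 59 + 304·t ≡ 36 (mod 41), i.e. 304·t ≡ 36 − 59 ≡ 18 (mod 41). Since 304^(−1) ≡ 29 (mod 41) (304 ≡ 17 (mod 41)), t ≡ 29·18 ≡ 30 (mod 41). So x ≡ 59 + 304·30 = 9179 (mod 12464).
Unique solution in [0, 12464): x = 9179.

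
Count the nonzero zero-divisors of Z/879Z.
In Z/879Z each nonzero element is either a unit (gcd with 879 is 1) or a zero-divisor (gcd > 1). The number of units is φ(879): factorise 879 = 3 · 293, so φ(879) = (3 − 1) · (293 − 1) = 2 · 292 = 584. The nonzero elements number 879 − 1 = 878. Hence the nonzero zero-divisors number 878 − 584 = 294.

Final answer: Z/879Z has 294 nonzero zero-divisors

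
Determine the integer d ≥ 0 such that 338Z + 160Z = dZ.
(338, 160) = (2); d = 2

In the PID Z, (a, b) is generated by gcd(a, b). Compute gcd(338, 160) with the extended Euclidean algorithm, tracking rows (r, s, t) with s·338 + t·160 = r:
  row A: (338, 1, 0)   [1·338 + 0·160 = 338]
  row B: (160, 0, 1)   [0·338 + 1·160 = 160]
  338 = 2·160 + 18   → row C = row A − 2·row B = (18, 1, −2)   [check: 1·338 − 2·160 = 18]
  160 = 8·18 + 16   → row D = row B − 8·row C = (16, −8, 17)   [check: −8·338 + 17·160 = 16]
  18 = 1·16 + 2   → row E = row C − 1·row D = (2, 9, −19)   [check: 9·338 − 19·160 = 2]
  16 = 8·2 + 0   → remainder 0, stop. gcd = 2 (last nonzero row E).
So gcd(338, 160) = 2, with Bézout identity 9·338 − 19·160 = 2. Containment (⊇): the Bézout identity exhibits 2 as an element of (338, 160), giving (2) ⊆ (338, 160). Containment (⊆): since 2 | 338 and 2 | 160 (338 = 2·169, 160 = 2·80), every Z-linear combination of 338 and 160 is divisible by 2, so (338, 160) ⊆ (2). Therefore (338, 160) = (2), d = 2.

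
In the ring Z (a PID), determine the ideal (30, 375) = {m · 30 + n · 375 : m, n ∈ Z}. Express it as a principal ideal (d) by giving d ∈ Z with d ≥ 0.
(30, 375) = (15); d = 15

In the PID Z, (a, b) is generated by gcd(a, b). Compute gcd(375, 30) with the extended Euclidean algorithm, tracking rows (r, s, t) with s·375 + t·30 = r:
  row A: (375, 1, 0)   [1·375 + 0·30 = 375]
  row B: (30, 0, 1)   [0·375 + 1·30 = 30]
  375 = 12·30 + 15   → row C = row A − 12·row B = (15, 1, −12)   [check: 1·375 − 12·30 = 15]
  30 = 2·15 + 0   → remainder 0, stop. gcd = 15 (last nonzero row C).
So gcd(30, 375) = 15, with Bézout identity 1·375 − 12·30 = 15. Containment (⊇): the Bézout identity exhibits 15 as an element of (30, 375), giving (15) ⊆ (30, 375). Containment (⊆): since 15 | 30 and 15 | 375 (30 = 15·2, 375 = 15·25), every Z-linear combination of 30 and 375 is divisible by 15, so (30, 375) ⊆ (15). Therefore (30, 375) = (15), d = 15.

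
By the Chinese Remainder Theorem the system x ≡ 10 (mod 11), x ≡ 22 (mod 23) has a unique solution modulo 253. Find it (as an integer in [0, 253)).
x ≡ 252 (mod 253); the representative in [0, 253) is 252

The moduli 11, 23 are pairwise coprime, so by the CRT there is a unique solution mod 11·23 = 253.
Solve by successive substitution. Start with x ≡ 10 (mod 11).
  Combine with x ≡ 22 (mod 23): write x = 10 + 11·t and require 10 + 11·t ≡ 22 (mod 23), i.e. 11·t ≡ 22 − 10 ≡ 12 (mod 23). Since 11^(−1) ≡ 21 (mod 23), t ≡ 21·12 ≡ 22 (mod 23). So x ≡ 10 + 11·22 = 252 (mod 253).
Unique solution in [0, 253): x = 252.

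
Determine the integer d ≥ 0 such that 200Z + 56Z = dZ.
In the PID Z, (a, b) is generated by gcd(a, b). Compute gcd(200, 56) with the extended Euclidean algorithm, tracking rows (r, s, t) with s·200 + t·56 = r:
  row A: (200, 1, 0)   [1·200 + 0·56 = 200]
  row B: (56, 0, 1)   [0·200 + 1·56 = 56]
  200 = 3·56 + 32   → row C = row A − 3·row B = (32, 1, −3)   [check: 1·200 − 3·56 = 32]
  56 = 1·32 + 24   → row D = row B − 1·row C = (24, −1, 4)   [check: −1·200 + 4·56 = 24]
  32 = 1·24 + 8   → row E = row C − 1·row D = (8, 2, −7)   [check: 2·200 − 7·56 = 8]
  24 = 3·8 + 0   → remainder 0, stop. gcd = 8 (last nonzero row E).
So gcd(200, 56) = 8, with Bézout identity 2·200 − 7·56 = 8. Containment (⊇): the Bézout identity exhibits 8 as an element of (200, 56), giving (8) ⊆ (200, 56). Containment (⊆): since 8 | 200 and 8 | 56 (200 = 8·25, 56 = 8·7), every Z-linear combination of 200 and 56 is divisible by 8, so (200, 56) ⊆ (8). Therefore (200, 56) = (8), d = 8.

Final answer: (200, 56) = (8); d = 8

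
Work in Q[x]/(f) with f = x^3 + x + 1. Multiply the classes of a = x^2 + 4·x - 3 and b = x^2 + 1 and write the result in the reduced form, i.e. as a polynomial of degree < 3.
a · b ≡ -3·x^2 - x - 7 (mod f(x))

First multiply in Q[x] without reducing: a · b = x^4 + 4·x^3 - 2·x^2 + 4·x - 3. Now divide by f(x) = x^3 + x + 1, eliminating the leading term at each step:
  leading term x^4: subtract (x)·f(x) = x^4 + x^2 + x, leaving 4·x^3 - 3·x^2 + 3·x - 3
  leading term 4·x^3: subtract (4)·f(x) = 4·x^3 + 4·x + 4, leaving -3·x^2 - x - 7
The degree is now < 3, so this is the remainder. Hence a · b ≡ -3·x^2 - x - 7 in Q[x]/(f).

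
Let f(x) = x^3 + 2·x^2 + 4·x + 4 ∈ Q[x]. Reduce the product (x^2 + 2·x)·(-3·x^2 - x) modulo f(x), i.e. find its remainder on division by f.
First multiply in Q[x] without reducing: a · b = -3·x^4 - 7·x^3 - 2·x^2. Now divide by f(x) = x^3 + 2·x^2 + 4·x + 4, eliminating the leading term at each step:
  leading term -3·x^4: subtract (-3·x)·f(x) = -3·x^4 - 6·x^3 - 12·x^2 - 12·x, leaving -x^3 + 10·x^2 + 12·x
  leading term -x^3: subtract (-1)·f(x) = -x^3 - 2·x^2 - 4·x - 4, leaving 12·x^2 + 16·x + 4
The degree is now < 3, so this is the remainder. Hence a · b ≡ 12·x^2 + 16·x + 4 in Q[x]/(f).

Final answer: a · b ≡ 12·x^2 + 16·x + 4 (mod f(x))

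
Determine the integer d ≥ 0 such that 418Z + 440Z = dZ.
(418, 440) = (22); d = 22

In the PID Z, (a, b) is generated by gcd(a, b). Compute gcd(440, 418) with the extended Euclidean algorithm, tracking rows (r, s, t) with s·440 + t·418 = r:
  row A: (440, 1, 0)   [1·440 + 0·418 = 440]
  row B: (418, 0, 1)   [0·440 + 1·418 = 418]
  440 = 1·418 + 22   → row C = row A − 1·row B = (22, 1, −1)   [check: 1·440 − 1·418 = 22]
  418 = 19·22 + 0   → remainder 0, stop. gcd = 22 (last nonzero row C).
So gcd(418, 440) = 22, with Bézout identity 1·440 − 1·418 = 22. Containment (⊇): the Bézout identity exhibits 22 as an element of (418, 440), giving (22) ⊆ (418, 440). Containment (⊆): since 22 | 418 and 22 | 440 (418 = 22·19, 440 = 22·20), every Z-linear combination of 418 and 440 is divisible by 22, so (418, 440) ⊆ (22). Therefore (418, 440) = (22), d = 22.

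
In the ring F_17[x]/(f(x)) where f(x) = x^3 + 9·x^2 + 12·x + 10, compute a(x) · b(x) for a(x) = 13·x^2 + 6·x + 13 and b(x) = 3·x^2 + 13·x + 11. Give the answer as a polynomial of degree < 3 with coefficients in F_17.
Multiply as integer polynomials: a · b = 39·x^4 + 187·x^3 + 260·x^2 + 235·x + 143. Reducing coefficients mod 17: a · b ≡ 5·x^4 + 5·x^2 + 14·x + 7. Now divide by f(x) = x^3 + 9·x^2 + 12·x + 10 in F_17[x], eliminating the leading term at each step:
  leading term 5·x^4: subtract (5·x)·f(x) = 5·x^4 + 11·x^3 + 9·x^2 + 16·x, leaving 6·x^3 + 13·x^2 + 15·x + 7 (coefficients mod 17)
  leading term 6·x^3: subtract (6)·f(x) = 6·x^3 + 3·x^2 + 4·x + 9, leaving 10·x^2 + 11·x + 15 (coefficients mod 17)
The degree is now < 3, so this is the remainder. Hence a · b ≡ 10·x^2 + 11·x + 15 in F_17[x]/(f).

Final answer: a · b ≡ 10·x^2 + 11·x + 15 (mod f(x))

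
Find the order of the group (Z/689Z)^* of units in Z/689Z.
|(Z/689Z)^*| = 624

(Z/689Z)^* consists of the classes a with gcd(a, 689) = 1, so its order is φ(689). φ is multiplicative, with φ(p^e) = p^e − p^(e−1). Factorise 689 = 13 · 53. Then
  φ(689) = (13 − 1) · (53 − 1) = 12 · 52 = 624.
Thus |(Z/689Z)^*| = 624.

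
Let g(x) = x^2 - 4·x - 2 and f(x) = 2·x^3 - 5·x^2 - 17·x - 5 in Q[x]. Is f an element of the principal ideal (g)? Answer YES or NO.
NO

In Q[x] the ideal (g) consists of all multiples of g, so f ∈ (g) iff g | f, i.e. iff the remainder of f on division by g is 0. Divide f by g (g is monic, so eliminate the leading term of the running remainder at each step):
  leading term 2·x^3: subtract (2·x)·g(x) = 2·x^3 - 8·x^2 - 4·x, leaving 3·x^2 - 13·x - 5
  leading term 3·x^2: subtract (3)·g(x) = 3·x^2 - 12·x - 6, leaving 1 - x
The remainder r(x) = 1 - x ≠ 0 (and deg r < deg g), so g ∤ f, i.e. f ∉ (g).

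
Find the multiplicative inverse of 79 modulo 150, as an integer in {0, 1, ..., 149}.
79^(−1) ≡ 19 (mod 150)

Apply the extended Euclidean algorithm to (150, 79), tracking rows (r, s, t) with s·150 + t·79 = r. Each division r_prev = q·r_cur + r_new produces the new row as (previous row) − q·(current row):
  row A: (150, 1, 0)   [1·150 + 0·79 = 150]
  row B: (79, 0, 1)   [0·150 + 1·79 = 79]
  150 = 1·79 + 71   → row C = row A − 1·row B = (71, 1, −1)   [check: 1·150 − 1·79 = 71]
  79 = 1·71 + 8   → row D = row B − 1·row C = (8, −1, 2)   [check: −1·150 + 2·79 = 8]
  71 = 8·8 + 7   → row E = row C − 8·row D = (7, 9, −17)   [check: 9·150 − 17·79 = 7]
  8 = 1·7 + 1   → row F = row D − 1·row E = (1, −10, 19)   [check: −10·150 + 19·79 = 1]
  7 = 7·1 + 0   → remainder 0, stop. gcd = 1 (last nonzero row F).
The gcd is 1, so 79 is invertible mod 150. The last nonzero row gives −10·150 + 19·79 = 1, so t = 19. So 79^(−1) ≡ 19 (mod 150). Verify: 79 · 19 = 1501 ≡ 1 (mod 150). ✓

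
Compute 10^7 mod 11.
10

Use repeated squaring. Binary(7) = 111. Walk through the bits of the exponent 7 left-to-right: at each bit after the leading one, square the running value, then multiply by 10 if the bit is 1 (always reducing mod 11):
  bit 1 = 1 (leading): start with 10.
  bit 2 = 1: square 10^2 = 100 ≡ 1; bit is 1, so multiply 1·10 = 10 (mod 11).
  bit 3 = 1: square 10^2 = 100 ≡ 1; bit is 1, so multiply 1·10 = 10 (mod 11).
Final value: 10^7 ≡ 10 (mod 11).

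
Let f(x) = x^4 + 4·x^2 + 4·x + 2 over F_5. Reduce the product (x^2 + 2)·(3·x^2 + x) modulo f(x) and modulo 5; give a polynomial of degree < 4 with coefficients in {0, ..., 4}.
Multiply as integer polynomials: a · b = 3·x^4 + x^3 + 6·x^2 + 2·x. Reducing coefficients mod 5: a · b ≡ 3·x^4 + x^3 + x^2 + 2·x. Now divide by f(x) = x^4 + 4·x^2 + 4·x + 2 in F_5[x], eliminating the leading term at each step:
  leading term 3·x^4: subtract (3)·f(x) = 3·x^4 + 2·x^2 + 2·x + 1, leaving x^3 + 4·x^2 + 4 (coefficients mod 5)
The degree is now < 4, so this is the remainder. Hence a · b ≡ x^3 + 4·x^2 + 4 in F_5[x]/(f).

Final answer: a · b ≡ x^3 + 4·x^2 + 4 (mod f(x))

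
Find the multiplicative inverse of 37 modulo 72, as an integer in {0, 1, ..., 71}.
37^(−1) ≡ 37 (mod 72)

Apply the extended Euclidean algorithm to (72, 37), tracking rows (r, s, t) with s·72 + t·37 = r. Each division r_prev = q·r_cur + r_new produces the new row as (previous row) − q·(current row):
  row A: (72, 1, 0)   [1·72 + 0·37 = 72]
  row B: (37, 0, 1)   [0·72 + 1·37 = 37]
  72 = 1·37 + 35   → row C = row A − 1·row B = (35, 1, −1)   [check: 1·72 − 1·37 = 35]
  37 = 1·35 + 2   → row D = row B − 1·row C = (2, −1, 2)   [check: −1·72 + 2·37 = 2]
  35 = 17·2 + 1   → row E = row C − 17·row D = (1, 18, −35)   [check: 18·72 − 35·37 = 1]
  2 = 2·1 + 0   → remainder 0, stop. gcd = 1 (last nonzero row E).
The gcd is 1, so 37 is invertible mod 72. The last nonzero row gives 18·72 − 35·37 = 1, so t = −35. So 37^(−1) ≡ −35 ≡ 37 (mod 72). Verify: 37 · 37 = 1369 ≡ 1 (mod 72). ✓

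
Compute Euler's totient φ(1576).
φ(1576) = 784

φ is multiplicative, with φ(p^e) = p^e − p^(e−1). Factorise 1576 = 2^3 · 197. Then
  φ(1576) = (2^3 − 2^2) · (197 − 1) = 4 · 196 = 784.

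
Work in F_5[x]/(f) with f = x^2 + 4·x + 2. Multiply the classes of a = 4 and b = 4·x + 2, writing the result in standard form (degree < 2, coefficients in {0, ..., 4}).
Multiply as integer polynomials: a · b = 16·x + 8. Reducing coefficients mod 5: a · b ≡ x + 3. This already has degree < 2, so no reduction by f is needed. Hence a · b ≡ x + 3 in F_5[x]/(f).

Final answer: a · b ≡ x + 3 (mod f(x))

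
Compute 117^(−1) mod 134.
117^(−1) ≡ 63 (mod 134)

Apply the extended Euclidean algorithm to (134, 117), tracking rows (r, s, t) with s·134 + t·117 = r. Each division r_prev = q·r_cur + r_new produces the new row as (previous row) − q·(current row):
  row A: (134, 1, 0)   [1·134 + 0·117 = 134]
  row B: (117, 0, 1)   [0·134 + 1·117 = 117]
  134 = 1·117 + 17   → row C = row A − 1·row B = (17, 1, −1)   [check: 1·134 − 1·117 = 17]
  117 = 6·17 + 15   → row D = row B − 6·row C = (15, −6, 7)   [check: −6·134 + 7·117 = 15]
  17 = 1·15 + 2   → row E = row C − 1·row D = (2, 7, −8)   [check: 7·134 − 8·117 = 2]
  15 = 7·2 + 1   → row F = row D − 7·row E = (1, −55, 63)   [check: −55·134 + 63·117 = 1]
  2 = 2·1 + 0   → remainder 0, stop. gcd = 1 (last nonzero row F).
The gcd is 1, so 117 is invertible mod 134. The last nonzero row gives −55·134 + 63·117 = 1, so t = 63. So 117^(−1) ≡ 63 (mod 134). Verify: 117 · 63 = 7371 ≡ 1 (mod 134). ✓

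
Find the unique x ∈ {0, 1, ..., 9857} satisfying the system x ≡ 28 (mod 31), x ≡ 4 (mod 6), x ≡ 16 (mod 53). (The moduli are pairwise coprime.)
The moduli 31, 6, 53 are pairwise coprime, so by the CRT there is a unique solution mod 31·6·53 = 9858.
Solve by successive substitution. Start with x ≡ 28 (mod 31).
  Combine with x ≡ 4 (mod 6): write x = 28 + 31·t and require 28 + 31·t ≡ 4 (mod 6), i.e. 31·t ≡ 4 − 28 ≡ 0 (mod 6). Since 31^(−1) ≡ 1 (mod 6) (31 ≡ 1 (mod 6)), t ≡ 1·0 ≡ 0 (mod 6). So x ≡ 28 + 31·0 = 28 (mod 186).
  Combine with x ≡ 16 (mod 53): write x = 28 + 186·t and require 28 + 186·t ≡ 16 (mod 53), i.e. 186·t ≡ 16 − 28 ≡ 41 (mod 53). Since 186^(−1) ≡ 2 (mod 53) (186 ≡ 27 (mod 53)), t ≡ 2·41 ≡ 29 (mod 53). So x ≡ 28 + 186·29 = 5422 (mod 9858).
Unique solution in [0, 9858): x = 5422.

Final answer: x ≡ 5422 (mod 9858); the representative in [0, 9858) is 5422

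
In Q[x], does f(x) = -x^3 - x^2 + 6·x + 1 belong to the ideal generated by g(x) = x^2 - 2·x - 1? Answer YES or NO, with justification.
In Q[x] the ideal (g) consists of all multiples of g, so f ∈ (g) iff g | f, i.e. iff the remainder of f on division by g is 0. Divide f by g (g is monic, so eliminate the leading term of the running remainder at each step):
  leading term -x^3: subtract (-x)·g(x) = -x^3 + 2·x^2 + x, leaving -3·x^2 + 5·x + 1
  leading term -3·x^2: subtract (-3)·g(x) = -3·x^2 + 6·x + 3, leaving -x - 2
The remainder r(x) = -x - 2 ≠ 0 (and deg r < deg g), so g ∤ f, i.e. f ∉ (g).

Final answer: NO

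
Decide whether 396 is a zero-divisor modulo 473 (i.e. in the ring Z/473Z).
gcd(396, 473) = 11 > 1, so 396 is not a unit in Z/473Z. In Z/nZ every nonzero non-unit is a zero-divisor: explicitly, take b = 473/gcd = 43 ≠ 0 (mod 473); then 396·43 = 17028 = 36·473, i.e. 396·43 ≡ 0 (mod 473). So 396 is a zero-divisor.

Final answer: YES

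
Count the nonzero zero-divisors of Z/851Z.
Z/851Z has 58 nonzero zero-divisors

In Z/851Z each nonzero element is either a unit (gcd with 851 is 1) or a zero-divisor (gcd > 1). The number of units is φ(851): factorise 851 = 23 · 37, so φ(851) = (23 − 1) · (37 − 1) = 22 · 36 = 792. The nonzero elements number 851 − 1 = 850. Hence the nonzero zero-divisors number 850 − 792 = 58.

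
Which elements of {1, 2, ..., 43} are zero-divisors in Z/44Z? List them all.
An element a ∈ Z/44Z (with a ≠ 0) is a zero-divisor iff gcd(a, 44) > 1 (because a is a unit precisely when gcd(a, n) = 1, and in Z/nZ every nonzero, non-unit element is a zero-divisor). Scan a = 1, ..., 43 and keep those with gcd(a, 44) > 1:
  gcd(2, 44) = 2, gcd(4, 44) = 4, gcd(6, 44) = 2, gcd(8, 44) = 4, gcd(10, 44) = 2, gcd(11, 44) = 11, gcd(12, 44) = 4, gcd(14, 44) = 2, gcd(16, 44) = 4, gcd(18, 44) = 2, gcd(20, 44) = 4, gcd(22, 44) = 22, gcd(24, 44) = 4, gcd(26, 44) = 2, gcd(28, 44) = 4, gcd(30, 44) = 2, gcd(32, 44) = 4, gcd(33, 44) = 11, gcd(34, 44) = 2, gcd(36, 44) = 4, gcd(38, 44) = 2, gcd(40, 44) = 4, gcd(42, 44) = 2.
All other a ∈ {1, ..., 43} have gcd(a, 44) = 1 and are units. So the nonzero zero-divisors are exactly the 23 values of a appearing in this scan.

Final answer: nonzero zero-divisors of Z/44Z = {2, 4, 6, 8, 10, 11, 12, 14, 16, 18, 20, 22, 24, 26, 28, 30, 32, 33, 34, 36, 38, 40, 42}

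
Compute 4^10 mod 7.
Use repeated squaring. Binary(10) = 1010. Walk through the bits of the exponent 10 left-to-right: at each bit after the leading one, square the running value, then multiply by 4 if the bit is 1 (always reducing mod 7):
  bit 1 = 1 (leading): start with 4.
  bit 2 = 0: square 4^2 = 16 ≡ 2 (mod 7).
  bit 3 = 1: square 2^2 = 4; bit is 1, so multiply 4·4 = 16 ≡ 2 (mod 7).
  bit 4 = 0: square 2^2 = 4 (mod 7).
Final value: 4^10 ≡ 4 (mod 7).

Final answer: 4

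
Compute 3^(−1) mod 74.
Apply the extended Euclidean algorithm to (74, 3), tracking rows (r, s, t) with s·74 + t·3 = r. Each division r_prev = q·r_cur + r_new produces the new row as (previous row) − q·(current row):
  row A: (74, 1, 0)   [1·74 + 0·3 = 74]
  row B: (3, 0, 1)   [0·74 + 1·3 = 3]
  74 = 24·3 + 2   → row C = row A − 24·row B = (2, 1, −24)   [check: 1·74 − 24·3 = 2]
  3 = 1·2 + 1   → row D = row B − 1·row C = (1, −1, 25)   [check: −1·74 + 25·3 = 1]
  2 = 2·1 + 0   → remainder 0, stop. gcd = 1 (last nonzero row D).
The gcd is 1, so 3 is invertible mod 74. The last nonzero row gives −1·74 + 25·3 = 1, so t = 25. So 3^(−1) ≡ 25 (mod 74). Verify: 3 · 25 = 75 ≡ 1 (mod 74). ✓

Final answer: 3^(−1) ≡ 25 (mod 74)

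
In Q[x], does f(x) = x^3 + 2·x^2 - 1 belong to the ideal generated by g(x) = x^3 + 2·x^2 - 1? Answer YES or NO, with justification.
In Q[x] the ideal (g) consists of all multiples of g, so f ∈ (g) iff g | f, i.e. iff the remainder of f on division by g is 0. Divide f by g (g is monic, so eliminate the leading term of the running remainder at each step):
  leading term x^3: subtract (1)·g(x) = x^3 + 2·x^2 - 1, leaving 0
The remainder is 0, so f(x) = g(x) · h(x) with h(x) = 1. Hence g | f, i.e. f ∈ (g).

Final answer: YES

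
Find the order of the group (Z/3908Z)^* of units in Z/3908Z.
|(Z/3908Z)^*| = 1952

(Z/3908Z)^* consists of the classes a with gcd(a, 3908) = 1, so its order is φ(3908). φ is multiplicative, with φ(p^e) = p^e − p^(e−1). Factorise 3908 = 2^2 · 977. Then
  φ(3908) = (2^2 − 2^1) · (977 − 1) = 2 · 976 = 1952.
Thus |(Z/3908Z)^*| = 1952.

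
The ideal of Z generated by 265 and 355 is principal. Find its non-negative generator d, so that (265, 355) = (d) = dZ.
(265, 355) = (5); d = 5

In the PID Z, (a, b) is generated by gcd(a, b). Compute gcd(355, 265) with the extended Euclidean algorithm, tracking rows (r, s, t) with s·355 + t·265 = r:
  row A: (355, 1, 0)   [1·355 + 0·265 = 355]
  row B: (265, 0, 1)   [0·355 + 1·265 = 265]
  355 = 1·265 + 90   → row C = row A − 1·row B = (90, 1, −1)   [check: 1·355 − 1·265 = 90]
  265 = 2·90 + 85   → row D = row B − 2·row C = (85, −2, 3)   [check: −2·355 + 3·265 = 85]
  90 = 1·85 + 5   → row E = row C − 1·row D = (5, 3, −4)   [check: 3·355 − 4·265 = 5]
  85 = 17·5 + 0   → remainder 0, stop. gcd = 5 (last nonzero row E).
So gcd(265, 355) = 5, with Bézout identity 3·355 − 4·265 = 5. Containment (⊇): the Bézout identity exhibits 5 as an element of (265, 355), giving (5) ⊆ (265, 355). Containment (⊆): since 5 | 265 and 5 | 355 (265 = 5·53, 355 = 5·71), every Z-linear combination of 265 and 355 is divisible by 5, so (265, 355) ⊆ (5). Therefore (265, 355) = (5), d = 5.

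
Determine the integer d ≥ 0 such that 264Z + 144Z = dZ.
(264, 144) = (24); d = 24

In the PID Z, (a, b) is generated by gcd(a, b). Compute gcd(264, 144) with the extended Euclidean algorithm, tracking rows (r, s, t) with s·264 + t·144 = r:
  row A: (264, 1, 0)   [1·264 + 0·144 = 264]
  row B: (144, 0, 1)   [0·264 + 1·144 = 144]
  264 = 1·144 + 120   → row C = row A − 1·row B = (120, 1, −1)   [check: 1·264 − 1·144 = 120]
  144 = 1·120 + 24   → row D = row B − 1·row C = (24, −1, 2)   [check: −1·264 + 2·144 = 24]
  120 = 5·24 + 0   → remainder 0, stop. gcd = 24 (last nonzero row D).
So gcd(264, 144) = 24, with Bézout identity −1·264 + 2·144 = 24. Containment (⊇): the Bézout identity exhibits 24 as an element of (264, 144), giving (24) ⊆ (264, 144). Containment (⊆): since 24 | 264 and 24 | 144 (264 = 24·11, 144 = 24·6), every Z-linear combination of 264 and 144 is divisible by 24, so (264, 144) ⊆ (24). Therefore (264, 144) = (24), d = 24.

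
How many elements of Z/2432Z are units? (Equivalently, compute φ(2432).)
An element a ∈ Z/2432Z is a unit iff gcd(a, 2432) = 1, so the number of units is φ(2432). φ is multiplicative, with φ(p^e) = p^e − p^(e−1). Factorise 2432 = 2^7 · 19. Then
  φ(2432) = (2^7 − 2^6) · (19 − 1) = 64 · 18 = 1152.

Final answer: Z/2432Z has φ(2432) = 1152 units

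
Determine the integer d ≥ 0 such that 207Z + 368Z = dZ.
In the PID Z, (a, b) is generated by gcd(a, b). Compute gcd(368, 207) with the extended Euclidean algorithm, tracking rows (r, s, t) with s·368 + t·207 = r:
  row A: (368, 1, 0)   [1·368 + 0·207 = 368]
  row B: (207, 0, 1)   [0·368 + 1·207 = 207]
  368 = 1·207 + 161   → row C = row A − 1·row B = (161, 1, −1)   [check: 1·368 − 1·207 = 161]
  207 = 1·161 + 46   → row D = row B − 1·row C = (46, −1, 2)   [check: −1·368 + 2·207 = 46]
  161 = 3·46 + 23   → row E = row C − 3·row D = (23, 4, −7)   [check: 4·368 − 7·207 = 23]
  46 = 2·23 + 0   → remainder 0, stop. gcd = 23 (last nonzero row E).
So gcd(207, 368) = 23, with Bézout identity 4·368 − 7·207 = 23. Containment (⊇): the Bézout identity exhibits 23 as an element of (207, 368), giving (23) ⊆ (207, 368). Containment (⊆): since 23 | 207 and 23 | 368 (207 = 23·9, 368 = 23·16), every Z-linear combination of 207 and 368 is divisible by 23, so (207, 368) ⊆ (23). Therefore (207, 368) = (23), d = 23.

Final answer: (207, 368) = (23); d = 23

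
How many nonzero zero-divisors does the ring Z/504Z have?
Z/504Z has 359 nonzero zero-divisors

In Z/504Z each nonzero element is either a unit (gcd with 504 is 1) or a zero-divisor (gcd > 1). The number of units is φ(504): factorise 504 = 2^3 · 3^2 · 7, so φ(504) = (2^3 − 2^2) · (3^2 − 3^1) · (7 − 1) = 4 · 6 · 6 = 144. The nonzero elements number 504 − 1 = 503. Hence the nonzero zero-divisors number 503 − 144 = 359.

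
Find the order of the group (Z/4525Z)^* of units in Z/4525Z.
(Z/4525Z)^* consists of the classes a with gcd(a, 4525) = 1, so its order is φ(4525). φ is multiplicative, with φ(p^e) = p^e − p^(e−1). Factorise 4525 = 5^2 · 181. Then
  φ(4525) = (5^2 − 5^1) · (181 − 1) = 20 · 180 = 3600.
Thus |(Z/4525Z)^*| = 3600.

Final answer: |(Z/4525Z)^*| = 3600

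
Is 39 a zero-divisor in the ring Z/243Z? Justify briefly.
YES

gcd(39, 243) = 3 > 1, so 39 is not a unit in Z/243Z. In Z/nZ every nonzero non-unit is a zero-divisor: explicitly, take b = 243/gcd = 81 ≠ 0 (mod 243); then 39·81 = 3159 = 13·243, i.e. 39·81 ≡ 0 (mod 243). So 39 is a zero-divisor.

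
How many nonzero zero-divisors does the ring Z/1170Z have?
Z/1170Z has 881 nonzero zero-divisors

In Z/1170Z each nonzero element is either a unit (gcd with 1170 is 1) or a zero-divisor (gcd > 1). The number of units is φ(1170): factorise 1170 = 2 · 3^2 · 5 · 13, so φ(1170) = (2 − 1) · (3^2 − 3^1) · (5 − 1) · (13 − 1) = 1 · 6 · 4 · 12 = 288. The nonzero elements number 1170 − 1 = 1169. Hence the nonzero zero-divisors number 1169 − 288 = 881.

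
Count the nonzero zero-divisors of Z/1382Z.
Z/1382Z has 691 nonzero zero-divisors

In Z/1382Z each nonzero element is either a unit (gcd with 1382 is 1) or a zero-divisor (gcd > 1). The number of units is φ(1382): factorise 1382 = 2 · 691, so φ(1382) = (2 − 1) · (691 − 1) = 1 · 690 = 690. The nonzero elements number 1382 − 1 = 1381. Hence the nonzero zero-divisors number 1381 − 690 = 691.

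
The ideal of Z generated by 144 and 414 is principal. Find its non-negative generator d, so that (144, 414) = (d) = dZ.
In the PID Z, (a, b) is generated by gcd(a, b). Compute gcd(414, 144) with the extended Euclidean algorithm, tracking rows (r, s, t) with s·414 + t·144 = r:
  row A: (414, 1, 0)   [1·414 + 0·144 = 414]
  row B: (144, 0, 1)   [0·414 + 1·144 = 144]
  414 = 2·144 + 126   → row C = row A − 2·row B = (126, 1, −2)   [check: 1·414 − 2·144 = 126]
  144 = 1·126 + 18   → row D = row B − 1·row C = (18, −1, 3)   [check: −1·414 + 3·144 = 18]
  126 = 7·18 + 0   → remainder 0, stop. gcd = 18 (last nonzero row D).
So gcd(144, 414) = 18, with Bézout identity −1·414 + 3·144 = 18. Containment (⊇): the Bézout identity exhibits 18 as an element of (144, 414), giving (18) ⊆ (144, 414). Containment (⊆): since 18 | 144 and 18 | 414 (144 = 18·8, 414 = 18·23), every Z-linear combination of 144 and 414 is divisible by 18, so (144, 414) ⊆ (18). Therefore (144, 414) = (18), d = 18.

Final answer: (144, 414) = (18); d = 18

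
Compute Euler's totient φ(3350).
φ(3350) = 1320

φ is multiplicative, with φ(p^e) = p^e − p^(e−1). Factorise 3350 = 2 · 5^2 · 67. Then
  φ(3350) = (2 − 1) · (5^2 − 5^1) · (67 − 1) = 1 · 20 · 66 = 1320.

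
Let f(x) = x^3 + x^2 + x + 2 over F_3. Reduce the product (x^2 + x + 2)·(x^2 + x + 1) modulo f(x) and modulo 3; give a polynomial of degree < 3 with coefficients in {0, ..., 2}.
Multiply as integer polynomials: a · b = x^4 + 2·x^3 + 4·x^2 + 3·x + 2. Reducing coefficients mod 3: a · b ≡ x^4 + 2·x^3 + x^2 + 2. Now divide by f(x) = x^3 + x^2 + x + 2 in F_3[x], eliminating the leading term at each step:
  leading term x^4: subtract (x)·f(x) = x^4 + x^3 + x^2 + 2·x, leaving x^3 + x + 2 (coefficients mod 3)
  leading term x^3: subtract (1)·f(x) = x^3 + x^2 + x + 2, leaving 2·x^2 (coefficients mod 3)
The degree is now < 3, so this is the remainder. Hence a · b ≡ 2·x^2 in F_3[x]/(f).

Final answer: a · b ≡ 2·x^2 (mod f(x))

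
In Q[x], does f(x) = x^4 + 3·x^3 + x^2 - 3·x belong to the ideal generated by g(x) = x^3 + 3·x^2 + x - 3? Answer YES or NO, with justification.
YES

In Q[x] the ideal (g) consists of all multiples of g, so f ∈ (g) iff g | f, i.e. iff the remainder of f on division by g is 0. Divide f by g (g is monic, so eliminate the leading term of the running remainder at each step):
  leading term x^4: subtract (x)·g(x) = x^4 + 3·x^3 + x^2 - 3·x, leaving 0
The remainder is 0, so f(x) = g(x) · h(x) with h(x) = x. Hence g | f, i.e. f ∈ (g).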